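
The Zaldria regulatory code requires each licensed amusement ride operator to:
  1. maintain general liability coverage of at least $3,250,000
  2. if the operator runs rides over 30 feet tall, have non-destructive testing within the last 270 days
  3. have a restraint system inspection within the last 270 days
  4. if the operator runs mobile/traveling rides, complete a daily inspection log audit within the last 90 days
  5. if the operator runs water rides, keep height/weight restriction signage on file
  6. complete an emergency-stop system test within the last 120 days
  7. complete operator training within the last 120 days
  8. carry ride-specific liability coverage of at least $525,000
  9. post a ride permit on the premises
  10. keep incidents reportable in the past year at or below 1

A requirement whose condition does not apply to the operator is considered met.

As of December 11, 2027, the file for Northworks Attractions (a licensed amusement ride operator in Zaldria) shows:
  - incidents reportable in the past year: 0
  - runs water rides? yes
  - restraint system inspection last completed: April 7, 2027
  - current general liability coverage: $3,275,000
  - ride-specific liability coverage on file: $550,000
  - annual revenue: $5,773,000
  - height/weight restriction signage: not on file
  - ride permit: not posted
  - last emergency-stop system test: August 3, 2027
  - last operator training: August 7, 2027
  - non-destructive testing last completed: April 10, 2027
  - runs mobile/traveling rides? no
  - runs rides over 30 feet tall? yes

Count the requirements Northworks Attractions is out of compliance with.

1. general liability coverage $3,275,000 ≥ $3,250,000 → met
2. condition 'runs rides over 30 feet tall' holds; non-destructive testing 245 days ago vs limit 270 → met
3. restraint system inspection 248 days ago vs limit 270 → met
4. condition 'runs mobile/traveling rides' does not hold → requirement n/a → met
5. condition 'runs water rides' holds; height/weight restriction signage absent → not met
6. emergency-stop system test 130 days ago vs limit 120 → not met
7. operator training 126 days ago vs limit 120 → not met
8. ride-specific liability coverage $550,000 ≥ $525,000 → met
9. ride permit absent → not met
10. incidents reportable in the past year 0 ≤ 1 → met
Not met: 4 of 10

4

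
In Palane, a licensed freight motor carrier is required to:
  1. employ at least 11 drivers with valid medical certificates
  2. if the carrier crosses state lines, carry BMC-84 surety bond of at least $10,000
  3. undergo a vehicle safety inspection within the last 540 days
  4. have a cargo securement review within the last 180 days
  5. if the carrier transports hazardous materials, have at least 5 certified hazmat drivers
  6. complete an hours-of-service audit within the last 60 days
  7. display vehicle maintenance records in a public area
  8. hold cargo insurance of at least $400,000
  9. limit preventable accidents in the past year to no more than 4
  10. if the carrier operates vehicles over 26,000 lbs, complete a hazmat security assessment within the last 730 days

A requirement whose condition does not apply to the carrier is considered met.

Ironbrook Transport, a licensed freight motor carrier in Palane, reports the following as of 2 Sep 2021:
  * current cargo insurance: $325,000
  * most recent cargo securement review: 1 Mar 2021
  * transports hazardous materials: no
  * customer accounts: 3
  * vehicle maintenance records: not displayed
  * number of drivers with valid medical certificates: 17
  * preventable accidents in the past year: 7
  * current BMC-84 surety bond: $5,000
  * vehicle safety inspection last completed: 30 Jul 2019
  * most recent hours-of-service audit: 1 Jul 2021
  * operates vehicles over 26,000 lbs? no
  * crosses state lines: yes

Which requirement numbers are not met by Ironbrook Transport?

2, 3, 4, 6, 7, 8, 9

1. drivers with valid medical certificates 17 ≥ 11 → met
2. condition 'crosses state lines' holds; BMC-84 surety bond $5,000 < $10,000 → not met
3. vehicle safety inspection 765 days ago vs limit 540 → not met
4. cargo securement review 185 days ago vs limit 180 → not met
5. condition 'transports hazardous materials' does not hold → requirement n/a → met
6. hours-of-service audit 63 days ago vs limit 60 → not met
7. vehicle maintenance records absent → not met
8. cargo insurance $325,000 < $400,000 → not met
9. preventable accidents in the past year 7 > 4 → not met
10. condition 'operates vehicles over 26,000 lbs' does not hold → requirement n/a → met
Not met: 2, 3, 4, 6, 7, 8, 9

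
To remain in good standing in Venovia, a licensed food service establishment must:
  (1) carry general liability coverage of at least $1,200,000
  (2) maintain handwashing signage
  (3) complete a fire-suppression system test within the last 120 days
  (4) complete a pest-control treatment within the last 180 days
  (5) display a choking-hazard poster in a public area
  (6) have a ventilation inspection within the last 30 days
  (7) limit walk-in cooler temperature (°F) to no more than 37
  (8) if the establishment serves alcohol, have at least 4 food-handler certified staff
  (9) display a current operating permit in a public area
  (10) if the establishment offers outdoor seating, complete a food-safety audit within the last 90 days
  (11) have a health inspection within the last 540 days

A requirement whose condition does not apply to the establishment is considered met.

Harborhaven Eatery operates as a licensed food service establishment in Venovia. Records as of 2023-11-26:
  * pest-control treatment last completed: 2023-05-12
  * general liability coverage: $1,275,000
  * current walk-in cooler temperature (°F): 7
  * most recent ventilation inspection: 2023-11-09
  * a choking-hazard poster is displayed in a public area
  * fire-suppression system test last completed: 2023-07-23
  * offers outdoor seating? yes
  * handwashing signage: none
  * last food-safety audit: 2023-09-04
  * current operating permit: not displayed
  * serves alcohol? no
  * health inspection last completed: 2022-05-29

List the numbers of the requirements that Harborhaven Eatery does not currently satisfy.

1. general liability coverage $1,275,000 ≥ $1,200,000 → met
2. handwashing signage absent → not met
3. fire-suppression system test 126 days ago vs limit 120 → not met
4. pest-control treatment 198 days ago vs limit 180 → not met
5. choking-hazard poster present → met
6. ventilation inspection 17 days ago vs limit 30 → met
7. walk-in cooler temperature (°F) 7 ≤ 37 → met
8. condition 'serves alcohol' does not hold → requirement n/a → met
9. current operating permit absent → not met
10. condition 'offers outdoor seating' holds; food-safety audit 83 days ago vs limit 90 → met
11. health inspection 546 days ago vs limit 540 → not met
Not met: 2, 3, 4, 9, 11

2, 3, 4, 9, 11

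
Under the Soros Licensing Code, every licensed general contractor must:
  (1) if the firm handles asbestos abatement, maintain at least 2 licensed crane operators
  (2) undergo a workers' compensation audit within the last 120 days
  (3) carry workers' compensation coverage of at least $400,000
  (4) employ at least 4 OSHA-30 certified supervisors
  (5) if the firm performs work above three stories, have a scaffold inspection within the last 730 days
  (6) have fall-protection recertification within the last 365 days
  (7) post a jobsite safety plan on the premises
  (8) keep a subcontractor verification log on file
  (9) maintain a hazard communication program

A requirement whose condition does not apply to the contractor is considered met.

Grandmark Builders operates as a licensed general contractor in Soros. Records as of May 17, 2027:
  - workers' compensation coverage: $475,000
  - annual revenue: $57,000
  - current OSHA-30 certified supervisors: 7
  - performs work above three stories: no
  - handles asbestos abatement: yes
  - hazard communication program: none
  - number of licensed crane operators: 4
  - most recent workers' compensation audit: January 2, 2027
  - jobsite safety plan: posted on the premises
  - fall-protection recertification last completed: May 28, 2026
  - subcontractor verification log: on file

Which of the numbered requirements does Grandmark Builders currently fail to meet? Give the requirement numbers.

2, 9

1. condition 'handles asbestos abatement' holds; licensed crane operators 4 ≥ 2 → met
2. workers' compensation audit 135 days ago vs limit 120 → not met
3. workers' compensation coverage $475,000 ≥ $400,000 → met
4. OSHA-30 certified supervisors 7 ≥ 4 → met
5. condition 'performs work above three stories' does not hold → requirement n/a → met
6. fall-protection recertification 354 days ago vs limit 365 → met
7. jobsite safety plan present → met
8. subcontractor verification log present → met
9. hazard communication program absent → not met
Not met: 2, 9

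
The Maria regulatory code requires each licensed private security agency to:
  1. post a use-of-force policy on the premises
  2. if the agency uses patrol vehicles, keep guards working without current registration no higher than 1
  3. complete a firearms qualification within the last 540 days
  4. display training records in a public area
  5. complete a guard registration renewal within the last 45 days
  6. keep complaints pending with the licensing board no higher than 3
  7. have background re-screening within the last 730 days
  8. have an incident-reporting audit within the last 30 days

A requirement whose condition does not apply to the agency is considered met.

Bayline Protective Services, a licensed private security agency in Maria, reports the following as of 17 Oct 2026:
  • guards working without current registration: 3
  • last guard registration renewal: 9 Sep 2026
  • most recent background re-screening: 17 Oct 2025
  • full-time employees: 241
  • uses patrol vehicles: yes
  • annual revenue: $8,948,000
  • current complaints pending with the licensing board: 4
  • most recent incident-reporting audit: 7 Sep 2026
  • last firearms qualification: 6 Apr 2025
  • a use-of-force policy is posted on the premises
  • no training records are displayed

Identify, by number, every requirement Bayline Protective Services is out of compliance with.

2, 3, 4, 6, 8

1. use-of-force policy present → met
2. condition 'uses patrol vehicles' holds; guards working without current registration 3 > 1 → not met
3. firearms qualification 559 days ago vs limit 540 → not met
4. training records absent → not met
5. guard registration renewal 38 days ago vs limit 45 → met
6. complaints pending with the licensing board 4 > 3 → not met
7. background re-screening 365 days ago vs limit 730 → met
8. incident-reporting audit 40 days ago vs limit 30 → not met
Not met: 2, 3, 4, 6, 8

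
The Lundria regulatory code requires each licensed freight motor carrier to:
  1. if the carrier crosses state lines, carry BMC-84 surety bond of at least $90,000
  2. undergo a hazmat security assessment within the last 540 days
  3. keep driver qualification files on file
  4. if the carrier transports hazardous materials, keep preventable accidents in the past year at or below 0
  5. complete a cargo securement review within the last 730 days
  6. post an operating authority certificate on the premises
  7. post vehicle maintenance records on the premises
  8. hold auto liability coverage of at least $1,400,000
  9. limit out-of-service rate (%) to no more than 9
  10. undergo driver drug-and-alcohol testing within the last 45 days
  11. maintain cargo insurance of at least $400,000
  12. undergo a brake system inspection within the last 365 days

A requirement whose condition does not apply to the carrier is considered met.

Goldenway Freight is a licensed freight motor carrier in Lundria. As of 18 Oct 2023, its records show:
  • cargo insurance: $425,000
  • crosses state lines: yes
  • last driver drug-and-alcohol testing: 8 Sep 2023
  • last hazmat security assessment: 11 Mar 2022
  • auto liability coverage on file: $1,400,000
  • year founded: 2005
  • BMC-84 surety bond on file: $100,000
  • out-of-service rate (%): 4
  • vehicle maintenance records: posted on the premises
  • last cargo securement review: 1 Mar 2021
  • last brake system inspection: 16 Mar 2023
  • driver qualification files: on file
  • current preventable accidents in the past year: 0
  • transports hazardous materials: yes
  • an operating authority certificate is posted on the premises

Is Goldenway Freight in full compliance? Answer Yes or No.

No

1. condition 'crosses state lines' holds; BMC-84 surety bond $100,000 ≥ $90,000 → met
2. hazmat security assessment 586 days ago vs limit 540 → not met
3. driver qualification files present → met
4. condition 'transports hazardous materials' holds; preventable accidents in the past year 0 ≤ 0 → met
5. cargo securement review 961 days ago vs limit 730 → not met
6. operating authority certificate present → met
7. vehicle maintenance records present → met
8. auto liability coverage $1,400,000 ≥ $1,400,000 → met
9. out-of-service rate (%) 4 ≤ 9 → met
10. driver drug-and-alcohol testing 40 days ago vs limit 45 → met
11. cargo insurance $425,000 ≥ $400,000 → met
12. brake system inspection 216 days ago vs limit 365 → met
Not met: 2, 5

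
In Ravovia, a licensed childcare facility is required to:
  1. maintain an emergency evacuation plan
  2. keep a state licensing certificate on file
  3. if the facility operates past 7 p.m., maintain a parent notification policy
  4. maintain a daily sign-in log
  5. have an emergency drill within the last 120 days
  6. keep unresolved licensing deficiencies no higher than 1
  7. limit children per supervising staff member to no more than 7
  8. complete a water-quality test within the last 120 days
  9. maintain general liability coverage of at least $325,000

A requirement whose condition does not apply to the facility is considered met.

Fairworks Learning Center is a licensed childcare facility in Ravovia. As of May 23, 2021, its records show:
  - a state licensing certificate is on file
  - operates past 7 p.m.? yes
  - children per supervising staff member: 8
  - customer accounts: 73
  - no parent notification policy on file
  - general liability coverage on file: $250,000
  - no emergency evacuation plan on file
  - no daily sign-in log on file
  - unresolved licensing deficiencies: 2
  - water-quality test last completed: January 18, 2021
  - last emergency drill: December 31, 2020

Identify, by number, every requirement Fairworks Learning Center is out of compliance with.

1. emergency evacuation plan absent → not met
2. state licensing certificate present → met
3. condition 'operates past 7 p.m.' holds; parent notification policy absent → not met
4. daily sign-in log absent → not met
5. emergency drill 143 days ago vs limit 120 → not met
6. unresolved licensing deficiencies 2 > 1 → not met
7. children per supervising staff member 8 > 7 → not met
8. water-quality test 125 days ago vs limit 120 → not met
9. general liability coverage $250,000 < $325,000 → not met
Not met: 1, 3, 4, 5, 6, 7, 8, 9

1, 3, 4, 5, 6, 7, 8, 9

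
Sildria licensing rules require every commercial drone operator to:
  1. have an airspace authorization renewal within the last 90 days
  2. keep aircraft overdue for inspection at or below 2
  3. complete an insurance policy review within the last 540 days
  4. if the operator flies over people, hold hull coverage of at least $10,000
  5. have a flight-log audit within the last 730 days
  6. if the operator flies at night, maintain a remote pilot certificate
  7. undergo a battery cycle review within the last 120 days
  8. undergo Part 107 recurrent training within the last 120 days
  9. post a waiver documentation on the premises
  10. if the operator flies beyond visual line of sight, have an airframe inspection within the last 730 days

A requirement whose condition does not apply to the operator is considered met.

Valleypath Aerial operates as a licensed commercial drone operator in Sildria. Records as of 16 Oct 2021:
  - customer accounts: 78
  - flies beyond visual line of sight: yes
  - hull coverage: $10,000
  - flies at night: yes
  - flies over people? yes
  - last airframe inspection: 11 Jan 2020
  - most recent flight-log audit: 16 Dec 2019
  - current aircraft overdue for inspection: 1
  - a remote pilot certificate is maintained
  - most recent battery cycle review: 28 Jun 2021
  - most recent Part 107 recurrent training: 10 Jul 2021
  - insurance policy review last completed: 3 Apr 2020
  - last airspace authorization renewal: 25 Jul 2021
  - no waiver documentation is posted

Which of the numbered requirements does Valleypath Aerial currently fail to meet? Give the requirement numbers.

3, 9

1. airspace authorization renewal 83 days ago vs limit 90 → met
2. aircraft overdue for inspection 1 ≤ 2 → met
3. insurance policy review 561 days ago vs limit 540 → not met
4. condition 'flies over people' holds; hull coverage $10,000 ≥ $10,000 → met
5. flight-log audit 670 days ago vs limit 730 → met
6. condition 'flies at night' holds; remote pilot certificate present → met
7. battery cycle review 110 days ago vs limit 120 → met
8. Part 107 recurrent training 98 days ago vs limit 120 → met
9. waiver documentation absent → not met
10. condition 'flies beyond visual line of sight' holds; airframe inspection 644 days ago vs limit 730 → met
Not met: 3, 9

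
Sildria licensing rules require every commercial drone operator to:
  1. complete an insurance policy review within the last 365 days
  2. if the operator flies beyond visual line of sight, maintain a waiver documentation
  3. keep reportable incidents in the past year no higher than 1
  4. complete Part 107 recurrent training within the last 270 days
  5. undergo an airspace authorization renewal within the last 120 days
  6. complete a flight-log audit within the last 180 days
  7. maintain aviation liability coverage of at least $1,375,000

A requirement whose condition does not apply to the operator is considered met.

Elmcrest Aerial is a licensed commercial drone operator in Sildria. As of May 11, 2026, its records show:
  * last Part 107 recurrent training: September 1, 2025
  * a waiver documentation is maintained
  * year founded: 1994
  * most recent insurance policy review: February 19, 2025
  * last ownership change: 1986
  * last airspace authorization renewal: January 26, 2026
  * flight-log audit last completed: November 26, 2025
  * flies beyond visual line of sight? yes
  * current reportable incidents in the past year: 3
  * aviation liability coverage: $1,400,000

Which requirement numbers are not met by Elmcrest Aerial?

1, 3

1. insurance policy review 446 days ago vs limit 365 → not met
2. condition 'flies beyond visual line of sight' holds; waiver documentation present → met
3. reportable incidents in the past year 3 > 1 → not met
4. Part 107 recurrent training 252 days ago vs limit 270 → met
5. airspace authorization renewal 105 days ago vs limit 120 → met
6. flight-log audit 166 days ago vs limit 180 → met
7. aviation liability coverage $1,400,000 ≥ $1,375,000 → met
Not met: 1, 3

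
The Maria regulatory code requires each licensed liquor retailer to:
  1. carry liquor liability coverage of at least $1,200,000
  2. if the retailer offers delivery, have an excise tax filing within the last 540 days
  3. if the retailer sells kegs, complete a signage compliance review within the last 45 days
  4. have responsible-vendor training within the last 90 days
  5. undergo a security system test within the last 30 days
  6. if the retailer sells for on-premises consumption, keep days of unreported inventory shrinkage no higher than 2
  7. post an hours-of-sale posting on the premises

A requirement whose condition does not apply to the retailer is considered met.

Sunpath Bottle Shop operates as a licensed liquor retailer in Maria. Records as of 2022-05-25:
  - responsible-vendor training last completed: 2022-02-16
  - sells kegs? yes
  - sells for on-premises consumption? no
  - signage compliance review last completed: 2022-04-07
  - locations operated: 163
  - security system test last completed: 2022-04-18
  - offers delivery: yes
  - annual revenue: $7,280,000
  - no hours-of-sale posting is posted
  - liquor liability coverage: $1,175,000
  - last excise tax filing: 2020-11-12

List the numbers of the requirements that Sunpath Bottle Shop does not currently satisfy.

1, 2, 3, 4, 5, 7

1. liquor liability coverage $1,175,000 < $1,200,000 → not met
2. condition 'offers delivery' holds; excise tax filing 559 days ago vs limit 540 → not met
3. condition 'sells kegs' holds; signage compliance review 48 days ago vs limit 45 → not met
4. responsible-vendor training 98 days ago vs limit 90 → not met
5. security system test 37 days ago vs limit 30 → not met
6. condition 'sells for on-premises consumption' does not hold → requirement n/a → met
7. hours-of-sale posting absent → not met
Not met: 1, 2, 3, 4, 5, 7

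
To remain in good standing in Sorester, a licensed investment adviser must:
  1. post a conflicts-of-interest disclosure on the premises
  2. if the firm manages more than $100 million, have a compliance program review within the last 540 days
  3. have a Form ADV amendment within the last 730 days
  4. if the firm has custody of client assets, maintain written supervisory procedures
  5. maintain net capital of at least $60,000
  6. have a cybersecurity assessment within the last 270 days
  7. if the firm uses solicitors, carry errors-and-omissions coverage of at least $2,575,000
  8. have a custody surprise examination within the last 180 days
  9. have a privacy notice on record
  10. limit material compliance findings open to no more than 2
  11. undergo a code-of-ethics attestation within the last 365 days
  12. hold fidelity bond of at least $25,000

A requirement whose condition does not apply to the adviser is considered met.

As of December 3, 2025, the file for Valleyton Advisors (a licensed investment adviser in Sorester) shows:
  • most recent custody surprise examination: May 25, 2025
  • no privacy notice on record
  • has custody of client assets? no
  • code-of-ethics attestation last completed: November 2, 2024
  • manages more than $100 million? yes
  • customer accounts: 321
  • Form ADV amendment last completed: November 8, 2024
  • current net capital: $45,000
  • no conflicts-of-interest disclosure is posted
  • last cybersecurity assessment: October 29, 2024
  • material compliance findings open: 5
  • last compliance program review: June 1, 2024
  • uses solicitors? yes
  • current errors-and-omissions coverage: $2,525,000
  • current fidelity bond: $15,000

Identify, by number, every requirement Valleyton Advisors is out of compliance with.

1. conflicts-of-interest disclosure absent → not met
2. condition 'manages more than $100 million' holds; compliance program review 550 days ago vs limit 540 → not met
3. Form ADV amendment 390 days ago vs limit 730 → met
4. condition 'has custody of client assets' does not hold → requirement n/a → met
5. net capital $45,000 < $60,000 → not met
6. cybersecurity assessment 400 days ago vs limit 270 → not met
7. condition 'uses solicitors' holds; errors-and-omissions coverage $2,525,000 < $2,575,000 → not met
8. custody surprise examination 192 days ago vs limit 180 → not met
9. privacy notice absent → not met
10. material compliance findings open 5 > 2 → not met
11. code-of-ethics attestation 396 days ago vs limit 365 → not met
12. fidelity bond $15,000 < $25,000 → not met
Not met: 1, 2, 5, 6, 7, 8, 9, 10, 11, 12

1, 2, 5, 6, 7, 8, 9, 10, 11, 12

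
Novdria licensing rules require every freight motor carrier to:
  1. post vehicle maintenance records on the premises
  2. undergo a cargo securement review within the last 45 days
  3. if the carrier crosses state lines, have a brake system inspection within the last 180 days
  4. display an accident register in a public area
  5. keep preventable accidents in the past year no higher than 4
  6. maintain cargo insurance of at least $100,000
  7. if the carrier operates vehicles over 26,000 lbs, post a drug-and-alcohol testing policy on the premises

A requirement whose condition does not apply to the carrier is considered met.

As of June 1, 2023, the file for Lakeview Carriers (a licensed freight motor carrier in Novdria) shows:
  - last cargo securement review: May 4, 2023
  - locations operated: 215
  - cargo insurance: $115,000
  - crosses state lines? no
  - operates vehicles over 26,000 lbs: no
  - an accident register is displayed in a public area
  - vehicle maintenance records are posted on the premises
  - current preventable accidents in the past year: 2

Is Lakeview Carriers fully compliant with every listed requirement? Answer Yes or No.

Yes

1. vehicle maintenance records present → met
2. cargo securement review 28 days ago vs limit 45 → met
3. condition 'crosses state lines' does not hold → requirement n/a → met
4. accident register present → met
5. preventable accidents in the past year 2 ≤ 4 → met
6. cargo insurance $115,000 ≥ $100,000 → met
7. condition 'operates vehicles over 26,000 lbs' does not hold → requirement n/a → met
All met.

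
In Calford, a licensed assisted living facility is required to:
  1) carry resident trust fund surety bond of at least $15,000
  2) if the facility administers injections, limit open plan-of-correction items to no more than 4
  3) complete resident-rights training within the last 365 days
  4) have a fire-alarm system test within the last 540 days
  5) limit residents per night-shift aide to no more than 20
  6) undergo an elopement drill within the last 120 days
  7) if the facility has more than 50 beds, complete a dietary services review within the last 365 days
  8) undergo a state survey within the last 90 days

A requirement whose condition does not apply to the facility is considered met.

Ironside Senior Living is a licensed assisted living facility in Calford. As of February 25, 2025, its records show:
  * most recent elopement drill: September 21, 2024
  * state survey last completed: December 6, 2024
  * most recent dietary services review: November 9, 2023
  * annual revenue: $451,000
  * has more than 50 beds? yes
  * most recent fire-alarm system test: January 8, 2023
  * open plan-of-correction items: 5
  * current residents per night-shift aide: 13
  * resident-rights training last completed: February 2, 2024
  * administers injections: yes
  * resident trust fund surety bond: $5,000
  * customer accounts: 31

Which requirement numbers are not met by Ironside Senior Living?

1, 2, 3, 4, 6, 7

1. resident trust fund surety bond $5,000 < $15,000 → not met
2. condition 'administers injections' holds; open plan-of-correction items 5 > 4 → not met
3. resident-rights training 389 days ago vs limit 365 → not met
4. fire-alarm system test 779 days ago vs limit 540 → not met
5. residents per night-shift aide 13 ≤ 20 → met
6. elopement drill 157 days ago vs limit 120 → not met
7. condition 'has more than 50 beds' holds; dietary services review 474 days ago vs limit 365 → not met
8. state survey 81 days ago vs limit 90 → met
Not met: 1, 2, 3, 4, 6, 7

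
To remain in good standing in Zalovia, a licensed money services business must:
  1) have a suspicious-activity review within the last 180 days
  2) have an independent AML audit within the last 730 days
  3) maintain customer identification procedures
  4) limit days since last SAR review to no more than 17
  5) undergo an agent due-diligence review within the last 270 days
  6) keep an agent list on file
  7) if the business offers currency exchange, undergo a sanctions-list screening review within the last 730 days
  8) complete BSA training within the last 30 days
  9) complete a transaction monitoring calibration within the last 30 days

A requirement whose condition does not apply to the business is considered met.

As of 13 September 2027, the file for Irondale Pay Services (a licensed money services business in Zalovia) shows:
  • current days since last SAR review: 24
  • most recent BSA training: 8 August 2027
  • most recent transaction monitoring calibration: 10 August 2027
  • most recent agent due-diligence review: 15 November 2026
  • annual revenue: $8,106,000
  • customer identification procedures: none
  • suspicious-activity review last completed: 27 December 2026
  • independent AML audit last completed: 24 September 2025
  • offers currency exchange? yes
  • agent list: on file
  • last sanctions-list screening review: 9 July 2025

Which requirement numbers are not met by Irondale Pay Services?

1. suspicious-activity review 260 days ago vs limit 180 → not met
2. independent AML audit 719 days ago vs limit 730 → met
3. customer identification procedures absent → not met
4. days since last SAR review 24 > 17 → not met
5. agent due-diligence review 302 days ago vs limit 270 → not met
6. agent list present → met
7. condition 'offers currency exchange' holds; sanctions-list screening review 796 days ago vs limit 730 → not met
8. BSA training 36 days ago vs limit 30 → not met
9. transaction monitoring calibration 34 days ago vs limit 30 → not met
Not met: 1, 3, 4, 5, 7, 8, 9

1, 3, 4, 5, 7, 8, 9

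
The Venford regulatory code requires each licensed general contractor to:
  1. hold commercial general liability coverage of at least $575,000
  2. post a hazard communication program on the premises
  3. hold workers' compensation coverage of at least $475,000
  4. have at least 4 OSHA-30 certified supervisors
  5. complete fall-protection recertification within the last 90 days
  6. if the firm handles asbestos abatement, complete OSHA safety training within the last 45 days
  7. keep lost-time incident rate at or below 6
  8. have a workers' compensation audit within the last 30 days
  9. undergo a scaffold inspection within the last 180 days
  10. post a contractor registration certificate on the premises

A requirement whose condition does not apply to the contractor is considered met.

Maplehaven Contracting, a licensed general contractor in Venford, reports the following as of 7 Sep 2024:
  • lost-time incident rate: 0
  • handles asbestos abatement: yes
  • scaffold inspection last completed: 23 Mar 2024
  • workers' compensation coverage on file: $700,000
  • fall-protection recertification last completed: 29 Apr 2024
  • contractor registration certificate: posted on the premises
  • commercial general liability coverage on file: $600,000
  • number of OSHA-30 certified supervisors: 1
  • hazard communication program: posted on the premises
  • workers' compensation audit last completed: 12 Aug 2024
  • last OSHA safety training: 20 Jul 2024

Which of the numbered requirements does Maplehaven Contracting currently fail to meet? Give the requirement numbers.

4, 5, 6

1. commercial general liability coverage $600,000 ≥ $575,000 → met
2. hazard communication program present → met
3. workers' compensation coverage $700,000 ≥ $475,000 → met
4. OSHA-30 certified supervisors 1 < 4 → not met
5. fall-protection recertification 131 days ago vs limit 90 → not met
6. condition 'handles asbestos abatement' holds; OSHA safety training 49 days ago vs limit 45 → not met
7. lost-time incident rate 0 ≤ 6 → met
8. workers' compensation audit 26 days ago vs limit 30 → met
9. scaffold inspection 168 days ago vs limit 180 → met
10. contractor registration certificate present → met
Not met: 4, 5, 6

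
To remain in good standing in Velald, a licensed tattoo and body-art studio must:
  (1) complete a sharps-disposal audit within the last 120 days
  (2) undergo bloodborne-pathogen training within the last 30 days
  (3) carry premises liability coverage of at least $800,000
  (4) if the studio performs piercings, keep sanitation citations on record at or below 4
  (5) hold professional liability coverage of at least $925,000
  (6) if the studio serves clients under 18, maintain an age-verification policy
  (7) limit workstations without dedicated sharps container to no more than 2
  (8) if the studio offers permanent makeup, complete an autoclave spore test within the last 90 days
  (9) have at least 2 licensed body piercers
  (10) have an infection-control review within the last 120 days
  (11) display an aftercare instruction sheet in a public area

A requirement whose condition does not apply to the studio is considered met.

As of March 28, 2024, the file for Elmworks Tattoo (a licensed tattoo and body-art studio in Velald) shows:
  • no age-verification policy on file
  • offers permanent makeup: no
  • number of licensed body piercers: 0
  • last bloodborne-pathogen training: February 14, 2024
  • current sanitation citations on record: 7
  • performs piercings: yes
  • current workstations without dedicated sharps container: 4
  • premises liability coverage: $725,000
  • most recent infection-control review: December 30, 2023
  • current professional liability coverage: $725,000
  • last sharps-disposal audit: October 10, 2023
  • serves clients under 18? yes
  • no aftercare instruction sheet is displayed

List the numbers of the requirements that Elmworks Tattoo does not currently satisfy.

1. sharps-disposal audit 170 days ago vs limit 120 → not met
2. bloodborne-pathogen training 43 days ago vs limit 30 → not met
3. premises liability coverage $725,000 < $800,000 → not met
4. condition 'performs piercings' holds; sanitation citations on record 7 > 4 → not met
5. professional liability coverage $725,000 < $925,000 → not met
6. condition 'serves clients under 18' holds; age-verification policy absent → not met
7. workstations without dedicated sharps container 4 > 2 → not met
8. condition 'offers permanent makeup' does not hold → requirement n/a → met
9. licensed body piercers 0 < 2 → not met
10. infection-control review 89 days ago vs limit 120 → met
11. aftercare instruction sheet absent → not met
Not met: 1, 2, 3, 4, 5, 6, 7, 9, 11

1, 2, 3, 4, 5, 6, 7, 9, 11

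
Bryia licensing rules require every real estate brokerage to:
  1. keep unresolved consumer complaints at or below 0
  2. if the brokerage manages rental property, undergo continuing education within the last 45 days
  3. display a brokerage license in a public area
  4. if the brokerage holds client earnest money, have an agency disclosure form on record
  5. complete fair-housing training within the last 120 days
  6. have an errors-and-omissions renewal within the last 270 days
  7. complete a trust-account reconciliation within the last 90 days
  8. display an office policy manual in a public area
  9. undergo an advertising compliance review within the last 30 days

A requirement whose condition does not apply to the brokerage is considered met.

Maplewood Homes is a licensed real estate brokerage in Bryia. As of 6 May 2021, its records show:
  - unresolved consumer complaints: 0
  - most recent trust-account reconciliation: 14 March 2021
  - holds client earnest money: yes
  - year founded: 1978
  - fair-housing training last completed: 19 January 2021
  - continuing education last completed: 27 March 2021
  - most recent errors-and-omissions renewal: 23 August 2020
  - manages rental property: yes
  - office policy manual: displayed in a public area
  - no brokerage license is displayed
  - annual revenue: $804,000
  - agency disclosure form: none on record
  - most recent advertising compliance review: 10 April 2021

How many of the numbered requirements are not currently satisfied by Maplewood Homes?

1. unresolved consumer complaints 0 ≤ 0 → met
2. condition 'manages rental property' holds; continuing education 40 days ago vs limit 45 → met
3. brokerage license absent → not met
4. condition 'holds client earnest money' holds; agency disclosure form absent → not met
5. fair-housing training 107 days ago vs limit 120 → met
6. errors-and-omissions renewal 256 days ago vs limit 270 → met
7. trust-account reconciliation 53 days ago vs limit 90 → met
8. office policy manual present → met
9. advertising compliance review 26 days ago vs limit 30 → met
Not met: 2 of 9

2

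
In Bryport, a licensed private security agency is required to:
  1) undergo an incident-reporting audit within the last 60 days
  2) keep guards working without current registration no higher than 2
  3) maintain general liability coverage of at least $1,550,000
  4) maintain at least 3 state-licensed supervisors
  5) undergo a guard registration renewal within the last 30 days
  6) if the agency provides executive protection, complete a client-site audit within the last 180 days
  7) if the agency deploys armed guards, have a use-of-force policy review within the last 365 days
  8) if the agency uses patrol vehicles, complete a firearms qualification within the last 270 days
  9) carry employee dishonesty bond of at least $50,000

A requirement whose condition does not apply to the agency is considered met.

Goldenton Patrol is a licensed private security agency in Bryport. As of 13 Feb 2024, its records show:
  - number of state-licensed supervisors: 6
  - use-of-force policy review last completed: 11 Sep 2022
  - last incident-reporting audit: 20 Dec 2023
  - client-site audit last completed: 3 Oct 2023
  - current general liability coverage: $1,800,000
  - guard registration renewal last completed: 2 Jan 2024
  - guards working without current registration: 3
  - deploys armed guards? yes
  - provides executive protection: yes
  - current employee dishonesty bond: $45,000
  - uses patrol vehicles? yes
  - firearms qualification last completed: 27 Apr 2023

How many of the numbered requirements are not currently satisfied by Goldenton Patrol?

1. incident-reporting audit 55 days ago vs limit 60 → met
2. guards working without current registration 3 > 2 → not met
3. general liability coverage $1,800,000 ≥ $1,550,000 → met
4. state-licensed supervisors 6 ≥ 3 → met
5. guard registration renewal 42 days ago vs limit 30 → not met
6. condition 'provides executive protection' holds; client-site audit 133 days ago vs limit 180 → met
7. condition 'deploys armed guards' holds; use-of-force policy review 520 days ago vs limit 365 → not met
8. condition 'uses patrol vehicles' holds; firearms qualification 292 days ago vs limit 270 → not met
9. employee dishonesty bond $45,000 < $50,000 → not met
Not met: 5 of 9

5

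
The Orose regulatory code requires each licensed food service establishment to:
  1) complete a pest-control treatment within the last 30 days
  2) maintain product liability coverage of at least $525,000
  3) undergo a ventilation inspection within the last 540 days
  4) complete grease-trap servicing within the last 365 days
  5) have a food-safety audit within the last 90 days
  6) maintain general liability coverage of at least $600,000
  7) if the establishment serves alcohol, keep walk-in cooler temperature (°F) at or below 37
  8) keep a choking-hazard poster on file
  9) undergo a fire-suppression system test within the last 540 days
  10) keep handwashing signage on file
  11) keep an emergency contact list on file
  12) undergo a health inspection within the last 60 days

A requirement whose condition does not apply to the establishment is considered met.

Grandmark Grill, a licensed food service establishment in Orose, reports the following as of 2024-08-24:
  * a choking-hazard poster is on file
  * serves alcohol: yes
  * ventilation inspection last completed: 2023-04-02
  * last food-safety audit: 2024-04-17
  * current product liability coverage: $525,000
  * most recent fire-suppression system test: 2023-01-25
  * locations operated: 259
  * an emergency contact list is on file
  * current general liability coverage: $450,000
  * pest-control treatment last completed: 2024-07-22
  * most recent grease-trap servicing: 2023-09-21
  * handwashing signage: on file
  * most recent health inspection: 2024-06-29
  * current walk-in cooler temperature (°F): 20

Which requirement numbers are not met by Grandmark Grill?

1. pest-control treatment 33 days ago vs limit 30 → not met
2. product liability coverage $525,000 ≥ $525,000 → met
3. ventilation inspection 510 days ago vs limit 540 → met
4. grease-trap servicing 338 days ago vs limit 365 → met
5. food-safety audit 129 days ago vs limit 90 → not met
6. general liability coverage $450,000 < $600,000 → not met
7. condition 'serves alcohol' holds; walk-in cooler temperature (°F) 20 ≤ 37 → met
8. choking-hazard poster present → met
9. fire-suppression system test 577 days ago vs limit 540 → not met
10. handwashing signage present → met
11. emergency contact list present → met
12. health inspection 56 days ago vs limit 60 → met
Not met: 1, 5, 6, 9

1, 5, 6, 9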